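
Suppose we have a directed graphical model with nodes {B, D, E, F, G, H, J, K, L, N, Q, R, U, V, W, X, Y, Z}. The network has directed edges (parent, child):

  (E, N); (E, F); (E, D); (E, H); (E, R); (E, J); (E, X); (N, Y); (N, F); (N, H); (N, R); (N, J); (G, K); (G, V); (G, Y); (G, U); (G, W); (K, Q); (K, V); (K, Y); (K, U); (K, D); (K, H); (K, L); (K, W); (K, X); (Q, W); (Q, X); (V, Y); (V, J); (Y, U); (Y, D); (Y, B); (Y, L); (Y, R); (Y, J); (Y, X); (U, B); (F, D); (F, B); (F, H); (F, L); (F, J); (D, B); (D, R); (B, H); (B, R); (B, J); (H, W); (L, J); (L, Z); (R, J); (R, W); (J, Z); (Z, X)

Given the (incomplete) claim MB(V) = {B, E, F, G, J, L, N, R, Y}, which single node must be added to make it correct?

V's parents: G, K.
Children of V: J, Y.
For each child, the remaining parents (spouses of V):
  Y: G, K, N
  J: B, E, F, L, N, R, Y
MB(V) = {B, E, F, G, J, K, L, N, R, Y}.
Comparing with the claimed set, K is missing.

K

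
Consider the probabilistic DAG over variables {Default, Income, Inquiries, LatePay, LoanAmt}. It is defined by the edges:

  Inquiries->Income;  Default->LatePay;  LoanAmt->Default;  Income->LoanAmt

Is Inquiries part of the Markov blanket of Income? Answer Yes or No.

Inquiries is a parent of Income.
So Inquiries ∈ MB(Income).

Yes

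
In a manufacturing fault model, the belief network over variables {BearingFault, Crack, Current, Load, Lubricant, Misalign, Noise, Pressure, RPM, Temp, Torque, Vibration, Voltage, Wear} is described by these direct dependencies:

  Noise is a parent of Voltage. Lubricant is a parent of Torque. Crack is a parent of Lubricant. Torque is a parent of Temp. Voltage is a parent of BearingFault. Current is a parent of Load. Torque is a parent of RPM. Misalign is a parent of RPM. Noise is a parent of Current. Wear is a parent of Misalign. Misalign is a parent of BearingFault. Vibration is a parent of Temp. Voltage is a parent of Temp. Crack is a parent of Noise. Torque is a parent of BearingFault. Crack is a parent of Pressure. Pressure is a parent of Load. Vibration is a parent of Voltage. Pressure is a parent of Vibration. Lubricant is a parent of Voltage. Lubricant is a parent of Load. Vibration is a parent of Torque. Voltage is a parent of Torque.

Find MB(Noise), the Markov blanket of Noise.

A node's Markov blanket = Pa ∪ Ch ∪ (parents of Ch other than the node itself).
Noise has parent Crack.
Children of Noise: Current, Voltage.
Parents of each child, excluding Noise:
  Current: —
  Voltage: Lubricant, Vibration
Taking the union gives {Crack, Current, Lubricant, Vibration, Voltage}.

{Crack, Current, Lubricant, Vibration, Voltage}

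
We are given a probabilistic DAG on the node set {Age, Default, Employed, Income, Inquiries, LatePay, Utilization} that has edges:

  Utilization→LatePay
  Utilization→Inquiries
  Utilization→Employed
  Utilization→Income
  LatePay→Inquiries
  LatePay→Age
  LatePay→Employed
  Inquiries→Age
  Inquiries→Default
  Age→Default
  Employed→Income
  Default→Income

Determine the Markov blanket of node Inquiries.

Parents of Inquiries: LatePay, Utilization.
Inquiries's children: Age, Default.
Co-parents of Inquiries (other parents of its children):
  Age: LatePay
  Default: Age
Union: {LatePay, Utilization} ∪ {Age, Default} ∪ {Age, LatePay} = {Age, Default, LatePay, Utilization}.

{Age, Default, LatePay, Utilization}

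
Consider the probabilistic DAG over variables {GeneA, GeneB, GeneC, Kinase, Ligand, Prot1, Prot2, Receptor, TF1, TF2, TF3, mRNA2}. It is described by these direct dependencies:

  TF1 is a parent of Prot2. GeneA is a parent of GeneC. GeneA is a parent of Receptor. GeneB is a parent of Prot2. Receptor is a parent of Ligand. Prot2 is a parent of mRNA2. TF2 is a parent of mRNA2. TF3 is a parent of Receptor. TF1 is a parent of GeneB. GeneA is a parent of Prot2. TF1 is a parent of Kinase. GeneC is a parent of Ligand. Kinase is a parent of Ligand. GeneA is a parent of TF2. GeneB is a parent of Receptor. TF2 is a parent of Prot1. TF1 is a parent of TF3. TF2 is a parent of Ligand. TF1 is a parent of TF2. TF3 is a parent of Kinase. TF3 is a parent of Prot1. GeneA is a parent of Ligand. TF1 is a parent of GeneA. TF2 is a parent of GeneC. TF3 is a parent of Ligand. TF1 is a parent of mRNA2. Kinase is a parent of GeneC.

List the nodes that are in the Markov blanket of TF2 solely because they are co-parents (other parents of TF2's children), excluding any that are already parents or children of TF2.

Children of TF2: GeneC, Ligand, Prot1, mRNA2.
  mRNA2: Prot2, TF1
  GeneC: GeneA, Kinase
  Ligand: GeneA, GeneC, Kinase, Receptor, TF3
  Prot1: TF3
Excluding nodes already adjacent to TF2 (GeneA, GeneC, Ligand, Prot1, TF1, mRNA2), the co-parent-only contribution is {Kinase, Prot2, Receptor, TF3}.

{Kinase, Prot2, Receptor, TF3}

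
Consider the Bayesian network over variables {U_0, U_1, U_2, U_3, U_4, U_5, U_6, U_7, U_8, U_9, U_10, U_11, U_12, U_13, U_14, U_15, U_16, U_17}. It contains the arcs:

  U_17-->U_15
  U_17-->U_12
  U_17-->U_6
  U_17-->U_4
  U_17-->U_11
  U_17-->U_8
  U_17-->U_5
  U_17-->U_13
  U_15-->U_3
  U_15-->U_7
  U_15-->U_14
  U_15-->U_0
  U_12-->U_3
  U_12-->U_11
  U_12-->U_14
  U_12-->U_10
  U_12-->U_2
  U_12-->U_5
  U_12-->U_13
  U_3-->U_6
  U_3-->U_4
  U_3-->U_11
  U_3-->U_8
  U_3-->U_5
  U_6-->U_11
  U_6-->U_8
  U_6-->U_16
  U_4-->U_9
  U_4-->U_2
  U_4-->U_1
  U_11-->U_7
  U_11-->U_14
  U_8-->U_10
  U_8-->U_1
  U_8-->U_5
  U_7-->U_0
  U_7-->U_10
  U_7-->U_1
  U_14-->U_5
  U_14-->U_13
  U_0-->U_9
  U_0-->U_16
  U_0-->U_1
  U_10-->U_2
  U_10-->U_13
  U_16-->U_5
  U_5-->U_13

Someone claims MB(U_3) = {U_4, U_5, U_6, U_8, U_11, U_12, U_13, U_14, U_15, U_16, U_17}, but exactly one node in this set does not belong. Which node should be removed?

Parents of U_3: U_12, U_15.
Ch(U_3) = {U_4, U_5, U_6, U_8, U_11}.
Other parents of U_3's children:
  U_6 also has parent U_17.
  U_4's other parent is U_17.
  parents(U_11) \ {U_3} = {U_6, U_12, U_17}.
  U_8's other parents are U_6, U_17.
  U_5's other parents are U_8, U_12, U_14, U_16, U_17.
MB(U_3) = {U_4, U_5, U_6, U_8, U_11, U_12, U_14, U_15, U_16, U_17}.
U_13 is neither a parent, child, nor co-parent of U_3, so it does not belong.

U_13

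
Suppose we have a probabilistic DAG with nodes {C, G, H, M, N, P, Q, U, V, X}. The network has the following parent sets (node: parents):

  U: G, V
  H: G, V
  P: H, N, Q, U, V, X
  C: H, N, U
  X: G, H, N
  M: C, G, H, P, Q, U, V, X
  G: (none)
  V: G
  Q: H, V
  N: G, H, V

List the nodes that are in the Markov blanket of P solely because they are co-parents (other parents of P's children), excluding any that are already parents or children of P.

Children of P: M.
  M also has parents C, G, H, Q, U, V, X.
Excluding nodes already adjacent to P (H, M, N, Q, U, V, X), the co-parent-only contribution is {C, G}.

{C, G}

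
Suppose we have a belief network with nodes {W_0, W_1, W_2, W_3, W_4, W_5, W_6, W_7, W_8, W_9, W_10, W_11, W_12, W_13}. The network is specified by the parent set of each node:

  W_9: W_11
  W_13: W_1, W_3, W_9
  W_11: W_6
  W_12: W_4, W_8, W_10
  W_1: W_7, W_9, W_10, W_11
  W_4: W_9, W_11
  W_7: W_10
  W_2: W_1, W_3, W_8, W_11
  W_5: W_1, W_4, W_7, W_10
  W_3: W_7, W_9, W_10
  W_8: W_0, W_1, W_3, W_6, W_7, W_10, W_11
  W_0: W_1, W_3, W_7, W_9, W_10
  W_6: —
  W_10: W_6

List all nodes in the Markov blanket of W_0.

Parents of W_0: W_1, W_3, W_7, W_9, W_10.
W_0 has child W_8.
Other parents of W_0's children:
  W_8's other parents are W_1, W_3, W_6, W_7, W_10, W_11.
MB(W_0) = {W_1, W_3, W_6, W_7, W_8, W_9, W_10, W_11}.

{W_1, W_3, W_6, W_7, W_8, W_9, W_10, W_11}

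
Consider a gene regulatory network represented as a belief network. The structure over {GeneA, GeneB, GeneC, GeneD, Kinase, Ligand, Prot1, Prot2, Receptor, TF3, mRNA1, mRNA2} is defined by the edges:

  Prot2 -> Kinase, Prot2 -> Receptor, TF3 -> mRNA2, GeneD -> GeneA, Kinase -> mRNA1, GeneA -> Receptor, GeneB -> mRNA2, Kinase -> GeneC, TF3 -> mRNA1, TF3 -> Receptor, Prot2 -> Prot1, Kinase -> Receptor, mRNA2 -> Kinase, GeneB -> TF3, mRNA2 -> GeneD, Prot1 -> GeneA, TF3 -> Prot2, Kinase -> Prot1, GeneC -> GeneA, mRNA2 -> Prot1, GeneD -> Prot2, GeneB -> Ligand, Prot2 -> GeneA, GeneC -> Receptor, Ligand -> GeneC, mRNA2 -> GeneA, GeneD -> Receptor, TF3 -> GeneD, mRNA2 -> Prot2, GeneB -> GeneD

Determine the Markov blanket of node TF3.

{GeneA, GeneB, GeneC, GeneD, Kinase, Prot2, Receptor, mRNA1, mRNA2}

By definition, MB(TF3) is built from TF3's parents, TF3's children, and the co-parents of TF3.
TF3 has children GeneD, Prot2, Receptor, mRNA1, mRNA2.
TF3's parents: GeneB.
Other parents of TF3's children:
  mRNA2: GeneB
  GeneD: GeneB, mRNA2
  Prot2: GeneD, mRNA2
  mRNA1: Kinase
  Receptor: GeneA, GeneC, GeneD, Kinase, Prot2
MB(TF3) = {GeneA, GeneB, GeneC, GeneD, Kinase, Prot2, Receptor, mRNA1, mRNA2}.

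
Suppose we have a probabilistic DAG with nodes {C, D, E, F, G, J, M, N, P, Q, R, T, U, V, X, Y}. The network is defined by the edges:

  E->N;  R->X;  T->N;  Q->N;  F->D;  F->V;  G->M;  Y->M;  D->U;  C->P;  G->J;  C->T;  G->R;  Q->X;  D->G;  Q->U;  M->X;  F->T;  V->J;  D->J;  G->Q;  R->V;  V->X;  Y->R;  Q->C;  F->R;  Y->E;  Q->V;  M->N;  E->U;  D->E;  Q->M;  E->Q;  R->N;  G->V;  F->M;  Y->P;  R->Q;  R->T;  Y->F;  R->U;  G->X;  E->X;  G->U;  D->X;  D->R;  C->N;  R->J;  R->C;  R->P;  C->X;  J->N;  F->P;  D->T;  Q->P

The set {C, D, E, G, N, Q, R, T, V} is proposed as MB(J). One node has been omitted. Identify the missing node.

A node's Markov blanket = Pa ∪ Ch ∪ (parents of Ch other than the node itself).
J's children: N.
J's parents: D, G, R, V.
For each child, the remaining parents (spouses of J):
  parents(N) \ {J} = {C, E, M, Q, R, T}.
MB(J) = {C, D, E, G, M, N, Q, R, T, V}.
Comparing with the claimed set, M is missing.

M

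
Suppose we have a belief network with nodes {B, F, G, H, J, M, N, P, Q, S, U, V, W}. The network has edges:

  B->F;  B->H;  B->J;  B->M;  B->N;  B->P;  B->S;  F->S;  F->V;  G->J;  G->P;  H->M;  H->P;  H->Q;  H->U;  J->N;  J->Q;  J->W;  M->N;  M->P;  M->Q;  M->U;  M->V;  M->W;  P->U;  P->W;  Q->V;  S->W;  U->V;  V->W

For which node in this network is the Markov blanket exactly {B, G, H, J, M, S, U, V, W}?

The target node must have every member of {B, G, H, J, M, S, U, V, W} as a parent, child, or co-parent, and no others.
Parents of P: B, G, H, M; children: U, W; co-parents: H, J, M, S, V.
These exactly cover the given set, so the node is P.

P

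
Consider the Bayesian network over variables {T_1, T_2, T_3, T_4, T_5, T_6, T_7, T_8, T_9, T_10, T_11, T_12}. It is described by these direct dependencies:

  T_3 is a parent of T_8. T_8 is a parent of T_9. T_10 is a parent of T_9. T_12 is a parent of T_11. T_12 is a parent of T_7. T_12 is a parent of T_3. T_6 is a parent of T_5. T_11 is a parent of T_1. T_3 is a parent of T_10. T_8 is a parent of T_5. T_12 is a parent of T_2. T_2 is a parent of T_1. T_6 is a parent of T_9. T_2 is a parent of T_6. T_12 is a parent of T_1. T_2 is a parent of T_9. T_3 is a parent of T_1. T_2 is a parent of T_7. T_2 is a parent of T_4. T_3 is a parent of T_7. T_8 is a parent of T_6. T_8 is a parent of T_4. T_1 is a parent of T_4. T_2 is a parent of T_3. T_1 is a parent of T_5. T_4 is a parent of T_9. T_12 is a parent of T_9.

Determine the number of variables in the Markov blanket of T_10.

A node's Markov blanket = Pa ∪ Ch ∪ (parents of Ch other than the node itself).
T_10 has child T_9.
Pa(T_10) = {T_3}.
Co-parents of T_10 (other parents of its children):
  T_9's other parents are T_2, T_4, T_6, T_8, T_12.
MB(T_10) = {T_2, T_3, T_4, T_6, T_8, T_9, T_12}, which has 7 nodes.

7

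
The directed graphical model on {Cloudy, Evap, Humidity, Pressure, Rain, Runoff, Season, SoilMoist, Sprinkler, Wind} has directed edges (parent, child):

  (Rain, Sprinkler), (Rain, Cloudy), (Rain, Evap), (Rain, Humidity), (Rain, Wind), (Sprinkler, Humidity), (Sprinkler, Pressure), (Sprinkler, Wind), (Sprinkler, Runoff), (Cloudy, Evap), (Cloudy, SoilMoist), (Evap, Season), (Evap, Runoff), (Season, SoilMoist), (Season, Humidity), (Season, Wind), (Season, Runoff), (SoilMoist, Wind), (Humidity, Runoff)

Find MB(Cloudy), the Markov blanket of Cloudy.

{Evap, Rain, Season, SoilMoist}

Cloudy has parent Rain.
Cloudy's children: Evap, SoilMoist.
Parents of each child, excluding Cloudy:
  Evap also has parent Rain.
  SoilMoist also has parent Season.
Taking the union gives {Evap, Rain, Season, SoilMoist}.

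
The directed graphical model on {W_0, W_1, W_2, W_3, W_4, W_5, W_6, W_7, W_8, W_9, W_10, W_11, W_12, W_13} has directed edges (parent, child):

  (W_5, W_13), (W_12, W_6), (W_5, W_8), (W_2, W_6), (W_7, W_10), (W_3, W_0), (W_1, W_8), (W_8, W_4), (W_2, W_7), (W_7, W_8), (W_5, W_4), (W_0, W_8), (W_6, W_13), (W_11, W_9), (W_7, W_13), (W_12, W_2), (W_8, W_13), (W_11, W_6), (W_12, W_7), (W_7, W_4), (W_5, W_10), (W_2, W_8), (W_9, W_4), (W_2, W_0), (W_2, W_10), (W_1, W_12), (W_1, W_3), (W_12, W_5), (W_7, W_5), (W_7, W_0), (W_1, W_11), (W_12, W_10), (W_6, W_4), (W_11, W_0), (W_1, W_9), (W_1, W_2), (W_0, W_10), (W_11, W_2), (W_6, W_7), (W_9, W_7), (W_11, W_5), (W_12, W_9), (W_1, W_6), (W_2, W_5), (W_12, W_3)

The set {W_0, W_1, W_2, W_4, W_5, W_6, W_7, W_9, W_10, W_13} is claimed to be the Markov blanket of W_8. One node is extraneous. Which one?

W_10

Parents of W_8: W_0, W_1, W_2, W_5, W_7.
Children of W_8: W_4, W_13.
Parents of each child, excluding W_8:
  W_4's other parents are W_5, W_6, W_7, W_9.
  W_13 also has parents W_5, W_6, W_7.
MB(W_8) = {W_0, W_1, W_2, W_4, W_5, W_6, W_7, W_9, W_13}.
W_10 is neither a parent, child, nor co-parent of W_8, so it does not belong.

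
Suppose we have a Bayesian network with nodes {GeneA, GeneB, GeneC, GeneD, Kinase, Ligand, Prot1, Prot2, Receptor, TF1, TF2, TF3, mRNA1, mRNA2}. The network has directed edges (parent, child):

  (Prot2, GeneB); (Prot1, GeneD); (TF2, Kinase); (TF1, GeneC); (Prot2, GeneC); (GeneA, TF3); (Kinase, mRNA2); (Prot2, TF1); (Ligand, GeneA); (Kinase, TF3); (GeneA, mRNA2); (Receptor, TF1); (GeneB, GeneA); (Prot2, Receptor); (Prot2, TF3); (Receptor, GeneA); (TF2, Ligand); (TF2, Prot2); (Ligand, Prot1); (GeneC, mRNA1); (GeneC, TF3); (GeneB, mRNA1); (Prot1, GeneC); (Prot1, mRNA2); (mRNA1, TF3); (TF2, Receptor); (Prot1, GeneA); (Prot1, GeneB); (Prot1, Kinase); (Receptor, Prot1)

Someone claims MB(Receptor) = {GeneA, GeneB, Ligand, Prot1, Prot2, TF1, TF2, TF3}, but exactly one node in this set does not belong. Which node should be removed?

Recall MB(v) = parents ∪ children ∪ spouses, where spouses are the other parents of v's children.
Parents of Receptor: Prot2, TF2.
Children of Receptor: GeneA, Prot1, TF1.
Other parents of Receptor's children:
  Prot1 also has parent Ligand.
  parents(TF1) \ {Receptor} = {Prot2}.
  parents(GeneA) \ {Receptor} = {GeneB, Ligand, Prot1}.
MB(Receptor) = {GeneA, GeneB, Ligand, Prot1, Prot2, TF1, TF2}.
TF3 is neither a parent, child, nor co-parent of Receptor, so it does not belong.

TF3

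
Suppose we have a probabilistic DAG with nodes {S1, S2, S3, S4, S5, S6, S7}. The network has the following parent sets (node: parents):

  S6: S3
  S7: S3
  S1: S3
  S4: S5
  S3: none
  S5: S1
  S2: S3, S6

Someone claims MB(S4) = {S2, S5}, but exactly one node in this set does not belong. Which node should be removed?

S2

By definition, MB(S4) is built from S4's parents, S4's children, and the co-parents of S4.
S4's parents: S5.
Children of S4: none.
S4 has no children, so there are no co-parents.
MB(S4) = {S5}.
S2 is neither a parent, child, nor co-parent of S4, so it does not belong.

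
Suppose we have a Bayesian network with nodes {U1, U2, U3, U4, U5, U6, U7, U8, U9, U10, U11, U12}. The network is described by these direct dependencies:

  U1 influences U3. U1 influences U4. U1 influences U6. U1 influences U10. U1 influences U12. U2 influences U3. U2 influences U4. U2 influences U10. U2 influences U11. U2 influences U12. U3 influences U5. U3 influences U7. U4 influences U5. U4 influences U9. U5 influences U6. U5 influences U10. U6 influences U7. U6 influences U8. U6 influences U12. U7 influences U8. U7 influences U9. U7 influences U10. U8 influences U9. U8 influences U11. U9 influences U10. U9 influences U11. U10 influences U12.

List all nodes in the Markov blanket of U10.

{U1, U2, U5, U6, U7, U9, U12}

Pa(U10) = {U1, U2, U5, U7, U9}.
U10's children: U12.
For each child, the remaining parents (spouses of U10):
  U12: U1, U2, U6
So the Markov blanket of U10 is {U1, U2, U5, U6, U7, U9, U12}.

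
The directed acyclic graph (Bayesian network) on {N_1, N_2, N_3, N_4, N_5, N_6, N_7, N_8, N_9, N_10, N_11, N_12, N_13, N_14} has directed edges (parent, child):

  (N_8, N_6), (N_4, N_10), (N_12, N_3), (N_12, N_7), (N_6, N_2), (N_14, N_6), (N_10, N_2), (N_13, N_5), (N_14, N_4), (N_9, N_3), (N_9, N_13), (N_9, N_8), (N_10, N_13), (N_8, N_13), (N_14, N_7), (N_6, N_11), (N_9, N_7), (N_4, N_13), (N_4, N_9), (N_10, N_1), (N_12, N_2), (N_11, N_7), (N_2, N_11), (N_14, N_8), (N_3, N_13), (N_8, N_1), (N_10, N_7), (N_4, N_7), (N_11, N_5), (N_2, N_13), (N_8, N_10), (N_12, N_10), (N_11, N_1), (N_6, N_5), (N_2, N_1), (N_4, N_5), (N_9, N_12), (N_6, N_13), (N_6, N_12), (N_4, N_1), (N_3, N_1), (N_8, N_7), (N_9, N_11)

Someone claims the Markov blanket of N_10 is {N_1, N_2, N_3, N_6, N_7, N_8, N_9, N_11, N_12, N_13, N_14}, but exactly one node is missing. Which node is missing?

Pa(N_10) = {N_4, N_8, N_12}.
Children of N_10: N_1, N_2, N_7, N_13.
Co-parents of N_10 (other parents of its children):
  N_2 also has parents N_6, N_12.
  parents(N_1) \ {N_10} = {N_2, N_3, N_4, N_8, N_11}.
  N_13's other parents are N_2, N_3, N_4, N_6, N_8, N_9.
  N_7's other parents are N_4, N_8, N_9, N_11, N_12, N_14.
MB(N_10) = {N_1, N_2, N_3, N_4, N_6, N_7, N_8, N_9, N_11, N_12, N_13, N_14}.
Comparing with the claimed set, N_4 is missing.

N_4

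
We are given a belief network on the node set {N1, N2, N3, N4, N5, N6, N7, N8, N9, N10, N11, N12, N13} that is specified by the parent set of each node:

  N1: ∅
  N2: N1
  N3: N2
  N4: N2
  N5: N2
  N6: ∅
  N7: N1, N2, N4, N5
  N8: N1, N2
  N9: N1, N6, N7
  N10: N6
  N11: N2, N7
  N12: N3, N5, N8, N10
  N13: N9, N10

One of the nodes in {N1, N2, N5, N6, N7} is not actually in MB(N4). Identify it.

N6

The Markov blanket of a node is its parents, its children, and the other parents of its children.
N4's parents: N2.
Ch(N4) = {N7}.
Parents of each child, excluding N4:
  parents(N7) \ {N4} = {N1, N2, N5}.
MB(N4) = {N1, N2, N5, N7}.
N6 is neither a parent, child, nor co-parent of N4, so it does not belong.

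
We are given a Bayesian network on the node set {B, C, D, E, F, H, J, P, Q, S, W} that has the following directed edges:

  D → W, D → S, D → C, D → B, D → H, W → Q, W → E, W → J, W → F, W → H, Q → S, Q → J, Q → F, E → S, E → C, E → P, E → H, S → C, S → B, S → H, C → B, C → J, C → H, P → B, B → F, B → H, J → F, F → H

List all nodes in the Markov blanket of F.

Ch(F) = {H}.
F has parents B, J, Q, W.
Co-parents of F (other parents of its children):
  H's other parents are B, C, D, E, S, W.
So the Markov blanket of F is {B, C, D, E, H, J, Q, S, W}.

{B, C, D, E, H, J, Q, S, W}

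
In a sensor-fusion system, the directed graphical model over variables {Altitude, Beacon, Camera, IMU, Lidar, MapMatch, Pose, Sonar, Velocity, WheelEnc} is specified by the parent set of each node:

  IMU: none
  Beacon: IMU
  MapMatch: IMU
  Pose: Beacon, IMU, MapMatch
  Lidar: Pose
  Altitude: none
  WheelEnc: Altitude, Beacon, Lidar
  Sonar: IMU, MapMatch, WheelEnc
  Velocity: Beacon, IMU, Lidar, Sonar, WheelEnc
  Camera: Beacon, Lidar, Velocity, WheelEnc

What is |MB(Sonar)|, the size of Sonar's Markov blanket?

By definition, MB(Sonar) is built from Sonar's parents, Sonar's children, and the co-parents of Sonar.
Sonar's children: Velocity.
Pa(Sonar) = {IMU, MapMatch, WheelEnc}.
Other parents of Sonar's children:
  Velocity also has parents Beacon, IMU, Lidar, WheelEnc.
MB(Sonar) = {Beacon, IMU, Lidar, MapMatch, Velocity, WheelEnc}, which has 6 nodes.

6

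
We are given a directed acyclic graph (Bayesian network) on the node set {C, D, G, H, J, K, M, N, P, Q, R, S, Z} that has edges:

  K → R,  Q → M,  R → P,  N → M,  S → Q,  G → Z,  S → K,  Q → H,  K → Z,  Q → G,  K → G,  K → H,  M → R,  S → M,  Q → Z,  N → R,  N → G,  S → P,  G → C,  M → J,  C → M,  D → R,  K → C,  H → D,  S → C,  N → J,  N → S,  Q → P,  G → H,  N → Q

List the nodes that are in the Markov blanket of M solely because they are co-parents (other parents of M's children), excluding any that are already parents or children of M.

{D, K}

Children of M: J, R.
  J: N
  R: D, K, N
Excluding nodes already adjacent to M (C, J, N, Q, R, S), the co-parent-only contribution is {D, K}.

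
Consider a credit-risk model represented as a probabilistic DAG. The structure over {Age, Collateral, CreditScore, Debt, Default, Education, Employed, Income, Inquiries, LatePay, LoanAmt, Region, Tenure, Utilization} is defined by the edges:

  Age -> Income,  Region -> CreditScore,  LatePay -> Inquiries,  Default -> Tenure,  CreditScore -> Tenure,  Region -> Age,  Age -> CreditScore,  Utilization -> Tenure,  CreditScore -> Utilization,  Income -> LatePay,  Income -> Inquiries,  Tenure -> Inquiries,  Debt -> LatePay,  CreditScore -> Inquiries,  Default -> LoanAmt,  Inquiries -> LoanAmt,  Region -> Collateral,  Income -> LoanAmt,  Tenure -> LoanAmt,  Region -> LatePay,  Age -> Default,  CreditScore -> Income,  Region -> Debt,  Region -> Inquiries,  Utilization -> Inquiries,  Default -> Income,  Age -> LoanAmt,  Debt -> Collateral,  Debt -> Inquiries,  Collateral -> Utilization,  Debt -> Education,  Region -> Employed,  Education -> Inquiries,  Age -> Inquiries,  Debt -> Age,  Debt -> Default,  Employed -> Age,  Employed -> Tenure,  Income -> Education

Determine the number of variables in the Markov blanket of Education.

9

By definition, MB(Education) is built from Education's parents, Education's children, and the co-parents of Education.
Education has parents Debt, Income.
Education's children: Inquiries.
Parents of each child, excluding Education:
  Inquiries: Age, CreditScore, Debt, Income, LatePay, Region, Tenure, Utilization
MB(Education) = {Age, CreditScore, Debt, Income, Inquiries, LatePay, Region, Tenure, Utilization}, which has 9 nodes.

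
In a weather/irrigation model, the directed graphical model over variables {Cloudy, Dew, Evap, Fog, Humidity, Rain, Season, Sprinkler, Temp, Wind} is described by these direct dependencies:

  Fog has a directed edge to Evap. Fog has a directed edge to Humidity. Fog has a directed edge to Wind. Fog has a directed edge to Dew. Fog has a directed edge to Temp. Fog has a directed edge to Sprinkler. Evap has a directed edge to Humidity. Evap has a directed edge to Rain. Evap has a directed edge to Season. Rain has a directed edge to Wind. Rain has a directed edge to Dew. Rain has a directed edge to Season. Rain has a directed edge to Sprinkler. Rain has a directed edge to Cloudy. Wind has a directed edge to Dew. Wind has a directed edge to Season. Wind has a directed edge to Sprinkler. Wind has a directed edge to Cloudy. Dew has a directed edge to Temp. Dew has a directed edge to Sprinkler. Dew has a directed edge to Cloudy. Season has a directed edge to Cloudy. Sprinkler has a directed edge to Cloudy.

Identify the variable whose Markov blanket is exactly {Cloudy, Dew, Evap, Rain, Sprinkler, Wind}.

Season

The target node must have every member of {Cloudy, Dew, Evap, Rain, Sprinkler, Wind} as a parent, child, or co-parent, and no others.
Parents of Season: Evap, Rain, Wind; children: Cloudy; co-parents: Dew, Rain, Sprinkler, Wind.
These exactly cover the given set, so the node is Season.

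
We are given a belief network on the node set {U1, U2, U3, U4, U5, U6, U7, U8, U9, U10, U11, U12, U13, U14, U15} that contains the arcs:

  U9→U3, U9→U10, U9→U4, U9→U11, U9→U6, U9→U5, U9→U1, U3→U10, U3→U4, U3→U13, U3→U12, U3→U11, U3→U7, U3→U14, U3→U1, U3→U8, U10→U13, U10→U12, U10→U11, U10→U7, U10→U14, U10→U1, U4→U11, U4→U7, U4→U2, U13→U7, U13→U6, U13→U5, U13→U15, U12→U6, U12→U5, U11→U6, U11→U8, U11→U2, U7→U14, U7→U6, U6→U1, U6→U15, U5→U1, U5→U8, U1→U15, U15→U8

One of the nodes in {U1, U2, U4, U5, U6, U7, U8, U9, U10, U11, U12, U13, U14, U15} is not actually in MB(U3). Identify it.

U2

Parents of U3: U9.
U3 has children U1, U4, U7, U8, U10, U11, U12, U13, U14.
Parents of each child, excluding U3:
  U10: U9
  U4: U9
  U13: U10
  U12: U10
  U11: U4, U9, U10
  U7: U4, U10, U13
  U14: U7, U10
  U1: U5, U6, U9, U10
  U8: U5, U11, U15
MB(U3) = {U1, U4, U5, U6, U7, U8, U9, U10, U11, U12, U13, U14, U15}.
U2 is neither a parent, child, nor co-parent of U3, so it does not belong.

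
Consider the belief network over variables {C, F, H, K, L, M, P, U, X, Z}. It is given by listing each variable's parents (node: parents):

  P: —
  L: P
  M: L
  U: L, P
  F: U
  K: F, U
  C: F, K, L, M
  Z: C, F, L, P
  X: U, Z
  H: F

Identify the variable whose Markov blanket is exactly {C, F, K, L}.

M

The target node must have every member of {C, F, K, L} as a parent, child, or co-parent, and no others.
Parents of M: L; children: C; co-parents: F, K, L.
These exactly cover the given set, so the node is M.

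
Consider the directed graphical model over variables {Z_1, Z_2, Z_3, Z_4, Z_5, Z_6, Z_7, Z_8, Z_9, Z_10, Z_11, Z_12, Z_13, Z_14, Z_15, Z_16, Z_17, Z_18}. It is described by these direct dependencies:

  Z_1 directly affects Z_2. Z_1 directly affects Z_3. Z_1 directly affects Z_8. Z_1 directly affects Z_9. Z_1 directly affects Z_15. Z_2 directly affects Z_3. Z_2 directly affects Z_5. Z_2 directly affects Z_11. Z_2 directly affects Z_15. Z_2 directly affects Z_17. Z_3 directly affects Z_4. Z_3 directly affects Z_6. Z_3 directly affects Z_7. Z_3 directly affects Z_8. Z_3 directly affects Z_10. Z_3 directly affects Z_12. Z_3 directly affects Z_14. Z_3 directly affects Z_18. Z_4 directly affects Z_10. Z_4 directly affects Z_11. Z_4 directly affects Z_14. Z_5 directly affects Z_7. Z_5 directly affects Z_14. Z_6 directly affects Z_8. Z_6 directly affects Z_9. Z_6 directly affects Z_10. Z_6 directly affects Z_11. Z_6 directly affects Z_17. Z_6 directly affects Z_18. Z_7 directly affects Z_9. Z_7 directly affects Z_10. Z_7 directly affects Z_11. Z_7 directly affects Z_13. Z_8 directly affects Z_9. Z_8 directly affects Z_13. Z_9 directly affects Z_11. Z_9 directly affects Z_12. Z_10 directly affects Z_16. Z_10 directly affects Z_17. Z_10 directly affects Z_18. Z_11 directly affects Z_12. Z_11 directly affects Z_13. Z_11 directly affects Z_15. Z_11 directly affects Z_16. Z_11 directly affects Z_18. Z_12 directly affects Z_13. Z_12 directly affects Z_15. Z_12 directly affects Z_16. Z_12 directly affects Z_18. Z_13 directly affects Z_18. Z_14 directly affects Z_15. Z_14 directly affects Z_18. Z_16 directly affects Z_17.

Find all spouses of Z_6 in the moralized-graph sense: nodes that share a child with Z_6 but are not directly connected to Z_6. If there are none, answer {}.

{Z_1, Z_2, Z_4, Z_7, Z_12, Z_13, Z_14, Z_16}

Children of Z_6: Z_8, Z_9, Z_10, Z_11, Z_17, Z_18.
  Z_8: Z_1, Z_3
  Z_9: Z_1, Z_7, Z_8
  Z_10: Z_3, Z_4, Z_7
  Z_11: Z_2, Z_4, Z_7, Z_9
  Z_17: Z_2, Z_10, Z_16
  Z_18: Z_3, Z_10, Z_11, Z_12, Z_13, Z_14
Excluding nodes already adjacent to Z_6 (Z_3, Z_8, Z_9, Z_10, Z_11, Z_17, Z_18), the co-parent-only contribution is {Z_1, Z_2, Z_4, Z_7, Z_12, Z_13, Z_14, Z_16}.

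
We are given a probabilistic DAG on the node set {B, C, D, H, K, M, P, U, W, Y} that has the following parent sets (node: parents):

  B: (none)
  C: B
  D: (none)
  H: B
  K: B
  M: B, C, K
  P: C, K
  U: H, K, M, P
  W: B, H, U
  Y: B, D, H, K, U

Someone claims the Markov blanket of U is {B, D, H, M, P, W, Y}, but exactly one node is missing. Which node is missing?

K

U's parents: H, K, M, P.
Children of U: W, Y.
For each child, the remaining parents (spouses of U):
  W: B, H
  Y: B, D, H, K
MB(U) = {B, D, H, K, M, P, W, Y}.
Comparing with the claimed set, K is missing.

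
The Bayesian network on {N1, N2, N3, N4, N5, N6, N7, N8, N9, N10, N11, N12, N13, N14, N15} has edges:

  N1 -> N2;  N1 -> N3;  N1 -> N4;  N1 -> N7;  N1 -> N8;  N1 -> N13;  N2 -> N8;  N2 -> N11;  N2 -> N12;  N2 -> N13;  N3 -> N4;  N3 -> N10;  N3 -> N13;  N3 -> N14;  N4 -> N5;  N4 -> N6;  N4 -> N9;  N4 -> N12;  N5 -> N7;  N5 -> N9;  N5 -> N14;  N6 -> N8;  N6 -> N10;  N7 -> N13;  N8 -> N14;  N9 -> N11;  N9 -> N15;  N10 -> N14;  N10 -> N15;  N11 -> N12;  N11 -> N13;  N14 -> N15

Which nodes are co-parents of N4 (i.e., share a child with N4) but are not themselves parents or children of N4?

{N2, N11}

Children of N4: N5, N6, N9, N12.
  N5: —
  N6: —
  N9: N5
  N12: N2, N11
Excluding nodes already adjacent to N4 (N1, N3, N5, N6, N9, N12), the co-parent-only contribution is {N2, N11}.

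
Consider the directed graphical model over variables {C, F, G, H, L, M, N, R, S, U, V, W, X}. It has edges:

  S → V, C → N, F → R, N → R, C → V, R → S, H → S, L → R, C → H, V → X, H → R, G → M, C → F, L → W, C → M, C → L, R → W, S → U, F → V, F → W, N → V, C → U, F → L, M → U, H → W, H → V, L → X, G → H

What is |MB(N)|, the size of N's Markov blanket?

7

The Markov blanket of a node is its parents, its children, and the other parents of its children.
N's children: R, V.
Parents of N: C.
For each child, the remaining parents (spouses of N):
  R's other parents are F, H, L.
  V's other parents are C, F, H, S.
MB(N) = {C, F, H, L, R, S, V}, which has 7 nodes.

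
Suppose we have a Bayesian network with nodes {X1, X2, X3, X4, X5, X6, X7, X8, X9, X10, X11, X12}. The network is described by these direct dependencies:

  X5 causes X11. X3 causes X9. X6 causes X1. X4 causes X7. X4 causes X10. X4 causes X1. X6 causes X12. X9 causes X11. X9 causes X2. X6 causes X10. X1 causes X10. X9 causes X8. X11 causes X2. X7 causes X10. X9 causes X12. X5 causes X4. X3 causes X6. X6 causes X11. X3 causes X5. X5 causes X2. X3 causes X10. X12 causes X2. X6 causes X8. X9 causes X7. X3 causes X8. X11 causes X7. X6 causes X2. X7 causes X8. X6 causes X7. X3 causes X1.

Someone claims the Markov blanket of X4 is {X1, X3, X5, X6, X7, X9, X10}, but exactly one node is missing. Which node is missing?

Pa(X4) = {X5}.
Ch(X4) = {X1, X7, X10}.
For each child, the remaining parents (spouses of X4):
  parents(X7) \ {X4} = {X6, X9, X11}.
  X1 also has parents X3, X6.
  parents(X10) \ {X4} = {X1, X3, X6, X7}.
MB(X4) = {X1, X3, X5, X6, X7, X9, X10, X11}.
Comparing with the claimed set, X11 is missing.

X11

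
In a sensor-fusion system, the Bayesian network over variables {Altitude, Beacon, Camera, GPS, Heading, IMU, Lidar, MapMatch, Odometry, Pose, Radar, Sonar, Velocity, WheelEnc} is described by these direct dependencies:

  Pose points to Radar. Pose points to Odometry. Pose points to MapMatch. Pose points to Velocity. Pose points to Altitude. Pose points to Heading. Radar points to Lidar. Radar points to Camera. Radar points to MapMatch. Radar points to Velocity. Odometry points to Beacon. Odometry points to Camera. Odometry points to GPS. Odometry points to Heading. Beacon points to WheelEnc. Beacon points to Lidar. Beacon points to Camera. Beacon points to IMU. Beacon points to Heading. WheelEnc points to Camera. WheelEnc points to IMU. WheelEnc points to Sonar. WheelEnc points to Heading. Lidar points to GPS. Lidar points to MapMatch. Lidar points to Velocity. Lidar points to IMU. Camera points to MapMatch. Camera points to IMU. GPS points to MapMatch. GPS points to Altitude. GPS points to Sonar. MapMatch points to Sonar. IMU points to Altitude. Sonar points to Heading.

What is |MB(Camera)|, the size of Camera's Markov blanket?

Camera has children IMU, MapMatch.
Pa(Camera) = {Beacon, Odometry, Radar, WheelEnc}.
For each child, the remaining parents (spouses of Camera):
  MapMatch: GPS, Lidar, Pose, Radar
  IMU: Beacon, Lidar, WheelEnc
MB(Camera) = {Beacon, GPS, IMU, Lidar, MapMatch, Odometry, Pose, Radar, WheelEnc}, which has 9 nodes.

9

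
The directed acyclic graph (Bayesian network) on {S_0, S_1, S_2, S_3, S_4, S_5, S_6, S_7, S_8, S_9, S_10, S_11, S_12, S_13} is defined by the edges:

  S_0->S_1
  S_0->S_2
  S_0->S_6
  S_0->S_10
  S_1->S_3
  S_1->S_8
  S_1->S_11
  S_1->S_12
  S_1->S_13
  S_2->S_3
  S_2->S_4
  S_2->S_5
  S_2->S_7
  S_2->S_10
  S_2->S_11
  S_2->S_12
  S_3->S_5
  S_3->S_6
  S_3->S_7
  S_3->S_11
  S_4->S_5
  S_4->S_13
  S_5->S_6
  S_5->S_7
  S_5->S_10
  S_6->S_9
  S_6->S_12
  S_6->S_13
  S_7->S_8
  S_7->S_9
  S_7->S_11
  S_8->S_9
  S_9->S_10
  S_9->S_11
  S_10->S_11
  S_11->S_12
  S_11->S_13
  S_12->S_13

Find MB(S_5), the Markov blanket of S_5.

S_5 has parents S_2, S_3, S_4.
Ch(S_5) = {S_6, S_7, S_10}.
Parents of each child, excluding S_5:
  parents(S_6) \ {S_5} = {S_0, S_3}.
  S_7 also has parents S_2, S_3.
  parents(S_10) \ {S_5} = {S_0, S_2, S_9}.
So the Markov blanket of S_5 is {S_0, S_2, S_3, S_4, S_6, S_7, S_9, S_10}.

{S_0, S_2, S_3, S_4, S_6, S_7, S_9, S_10}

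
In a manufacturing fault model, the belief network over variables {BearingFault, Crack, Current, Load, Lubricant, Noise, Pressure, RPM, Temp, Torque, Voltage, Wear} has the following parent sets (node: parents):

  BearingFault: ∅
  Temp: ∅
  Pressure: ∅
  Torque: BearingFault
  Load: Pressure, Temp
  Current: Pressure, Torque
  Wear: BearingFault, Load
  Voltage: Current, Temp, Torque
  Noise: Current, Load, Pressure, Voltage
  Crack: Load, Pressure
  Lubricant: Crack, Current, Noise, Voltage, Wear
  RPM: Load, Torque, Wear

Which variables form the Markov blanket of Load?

By definition, MB(Load) is built from Load's parents, Load's children, and the co-parents of Load.
Pa(Load) = {Pressure, Temp}.
Load has children Crack, Noise, RPM, Wear.
Co-parents of Load (other parents of its children):
  parents(Wear) \ {Load} = {BearingFault}.
  parents(Noise) \ {Load} = {Current, Pressure, Voltage}.
  parents(Crack) \ {Load} = {Pressure}.
  RPM also has parents Torque, Wear.
Union: {Pressure, Temp} ∪ {Crack, Noise, RPM, Wear} ∪ {BearingFault, Current, Pressure, Torque, Voltage, Wear} = {BearingFault, Crack, Current, Noise, Pressure, RPM, Temp, Torque, Voltage, Wear}.

{BearingFault, Crack, Current, Noise, Pressure, RPM, Temp, Torque, Voltage, Wear}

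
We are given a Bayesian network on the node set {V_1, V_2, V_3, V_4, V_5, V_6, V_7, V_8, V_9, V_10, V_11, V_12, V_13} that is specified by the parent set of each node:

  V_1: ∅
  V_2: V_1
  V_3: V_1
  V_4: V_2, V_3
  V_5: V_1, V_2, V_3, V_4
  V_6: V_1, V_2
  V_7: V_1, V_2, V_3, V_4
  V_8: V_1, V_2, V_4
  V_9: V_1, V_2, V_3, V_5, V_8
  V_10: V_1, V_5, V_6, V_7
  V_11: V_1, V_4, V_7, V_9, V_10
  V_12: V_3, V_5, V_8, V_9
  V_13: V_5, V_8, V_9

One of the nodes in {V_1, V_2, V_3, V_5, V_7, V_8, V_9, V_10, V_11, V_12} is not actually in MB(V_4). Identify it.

Parents of V_4: V_2, V_3.
V_4 has children V_5, V_7, V_8, V_11.
Co-parents of V_4 (other parents of its children):
  parents(V_5) \ {V_4} = {V_1, V_2, V_3}.
  V_7's other parents are V_1, V_2, V_3.
  V_8 also has parents V_1, V_2.
  parents(V_11) \ {V_4} = {V_1, V_7, V_9, V_10}.
MB(V_4) = {V_1, V_2, V_3, V_5, V_7, V_8, V_9, V_10, V_11}.
V_12 is neither a parent, child, nor co-parent of V_4, so it does not belong.

V_12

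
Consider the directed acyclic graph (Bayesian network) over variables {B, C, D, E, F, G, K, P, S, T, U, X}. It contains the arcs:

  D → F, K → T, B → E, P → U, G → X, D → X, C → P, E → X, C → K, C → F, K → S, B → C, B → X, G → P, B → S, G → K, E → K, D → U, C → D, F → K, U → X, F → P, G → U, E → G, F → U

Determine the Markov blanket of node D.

Recall MB(v) = parents ∪ children ∪ spouses, where spouses are the other parents of v's children.
Parents of D: C.
Children of D: F, U, X.
Other parents of D's children:
  F also has parent C.
  parents(U) \ {D} = {F, G, P}.
  X's other parents are B, E, G, U.
So the Markov blanket of D is {B, C, E, F, G, P, U, X}.

{B, C, E, F, G, P, U, X}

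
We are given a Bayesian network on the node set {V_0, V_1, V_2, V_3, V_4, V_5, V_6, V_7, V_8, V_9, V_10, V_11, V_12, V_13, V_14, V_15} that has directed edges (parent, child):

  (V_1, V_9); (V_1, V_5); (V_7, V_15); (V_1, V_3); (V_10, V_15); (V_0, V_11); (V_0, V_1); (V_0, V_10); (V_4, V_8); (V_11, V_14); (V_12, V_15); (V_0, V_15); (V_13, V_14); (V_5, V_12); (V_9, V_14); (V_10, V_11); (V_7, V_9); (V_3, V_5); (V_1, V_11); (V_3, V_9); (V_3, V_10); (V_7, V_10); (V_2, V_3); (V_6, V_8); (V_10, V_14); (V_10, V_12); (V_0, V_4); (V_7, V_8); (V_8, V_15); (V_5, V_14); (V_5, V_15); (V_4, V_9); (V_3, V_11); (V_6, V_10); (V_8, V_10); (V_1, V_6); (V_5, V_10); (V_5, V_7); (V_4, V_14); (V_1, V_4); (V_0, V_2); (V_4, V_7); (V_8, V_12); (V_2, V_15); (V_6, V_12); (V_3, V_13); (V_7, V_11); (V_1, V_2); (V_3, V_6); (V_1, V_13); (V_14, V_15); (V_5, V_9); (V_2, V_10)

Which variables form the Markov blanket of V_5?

By definition, MB(V_5) is built from V_5's parents, V_5's children, and the co-parents of V_5.
V_5 has parents V_1, V_3.
Ch(V_5) = {V_7, V_9, V_10, V_12, V_14, V_15}.
For each child, the remaining parents (spouses of V_5):
  V_7: V_4
  V_9: V_1, V_3, V_4, V_7
  V_10: V_0, V_2, V_3, V_6, V_7, V_8
  V_12: V_6, V_8, V_10
  V_14: V_4, V_9, V_10, V_11, V_13
  V_15: V_0, V_2, V_7, V_8, V_10, V_12, V_14
Taking the union gives {V_0, V_1, V_2, V_3, V_4, V_6, V_7, V_8, V_9, V_10, V_11, V_12, V_13, V_14, V_15}.

{V_0, V_1, V_2, V_3, V_4, V_6, V_7, V_8, V_9, V_10, V_11, V_12, V_13, V_14, V_15}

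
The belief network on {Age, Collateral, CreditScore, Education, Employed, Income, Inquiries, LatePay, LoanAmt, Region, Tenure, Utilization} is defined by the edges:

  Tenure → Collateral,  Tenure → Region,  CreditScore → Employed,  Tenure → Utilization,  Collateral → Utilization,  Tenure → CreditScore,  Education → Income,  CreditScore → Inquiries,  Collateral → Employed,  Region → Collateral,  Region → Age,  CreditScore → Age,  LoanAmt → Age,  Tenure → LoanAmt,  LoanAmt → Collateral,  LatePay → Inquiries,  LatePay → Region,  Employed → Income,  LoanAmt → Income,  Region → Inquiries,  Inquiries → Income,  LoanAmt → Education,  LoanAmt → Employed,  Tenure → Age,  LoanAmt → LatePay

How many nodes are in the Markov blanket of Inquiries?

Inquiries's children: Income.
Inquiries's parents: CreditScore, LatePay, Region.
Parents of each child, excluding Inquiries:
  Income's other parents are Education, Employed, LoanAmt.
MB(Inquiries) = {CreditScore, Education, Employed, Income, LatePay, LoanAmt, Region}, which has 7 nodes.

7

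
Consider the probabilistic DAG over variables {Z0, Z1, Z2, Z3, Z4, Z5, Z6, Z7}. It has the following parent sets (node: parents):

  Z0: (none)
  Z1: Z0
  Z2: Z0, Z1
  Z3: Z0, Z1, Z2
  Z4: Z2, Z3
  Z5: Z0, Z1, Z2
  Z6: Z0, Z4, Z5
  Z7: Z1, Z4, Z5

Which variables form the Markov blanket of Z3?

{Z0, Z1, Z2, Z4}

Z3 has parents Z0, Z1, Z2.
Z3 has child Z4.
Other parents of Z3's children:
  Z4 also has parent Z2.
MB(Z3) = {Z0, Z1, Z2, Z4}.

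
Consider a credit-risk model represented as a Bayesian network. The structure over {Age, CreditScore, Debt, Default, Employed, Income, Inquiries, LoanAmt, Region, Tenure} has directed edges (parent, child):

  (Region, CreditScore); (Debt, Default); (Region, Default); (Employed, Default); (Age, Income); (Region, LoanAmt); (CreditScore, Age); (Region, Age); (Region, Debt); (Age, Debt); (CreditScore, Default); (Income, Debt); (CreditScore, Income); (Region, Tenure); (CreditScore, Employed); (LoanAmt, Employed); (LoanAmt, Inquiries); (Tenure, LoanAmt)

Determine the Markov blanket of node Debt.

A node's Markov blanket = Pa ∪ Ch ∪ (parents of Ch other than the node itself).
Debt's parents: Age, Income, Region.
Ch(Debt) = {Default}.
Other parents of Debt's children:
  Default also has parents CreditScore, Employed, Region.
So the Markov blanket of Debt is {Age, CreditScore, Default, Employed, Income, Region}.

{Age, CreditScore, Default, Employed, Income, Region}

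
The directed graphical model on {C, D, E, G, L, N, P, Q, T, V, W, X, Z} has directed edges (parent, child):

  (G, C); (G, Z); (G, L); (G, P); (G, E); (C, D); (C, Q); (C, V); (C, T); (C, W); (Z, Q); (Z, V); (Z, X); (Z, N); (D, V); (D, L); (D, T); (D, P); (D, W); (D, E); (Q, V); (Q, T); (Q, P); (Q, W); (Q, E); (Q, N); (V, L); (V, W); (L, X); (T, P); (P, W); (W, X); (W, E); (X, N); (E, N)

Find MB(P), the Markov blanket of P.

{C, D, G, Q, T, V, W}

P's children: W.
P's parents: D, G, Q, T.
Co-parents of P (other parents of its children):
  W: C, D, Q, V
Union: {D, G, Q, T} ∪ {W} ∪ {C, D, Q, V} = {C, D, G, Q, T, V, W}.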